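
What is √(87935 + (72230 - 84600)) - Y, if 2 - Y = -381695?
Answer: -381697 + √75565 ≈ -3.8142e+5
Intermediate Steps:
Y = 381697 (Y = 2 - 1*(-381695) = 2 + 381695 = 381697)
√(87935 + (72230 - 84600)) - Y = √(87935 + (72230 - 84600)) - 1*381697 = √(87935 - 12370) - 381697 = √75565 - 381697 = -381697 + √75565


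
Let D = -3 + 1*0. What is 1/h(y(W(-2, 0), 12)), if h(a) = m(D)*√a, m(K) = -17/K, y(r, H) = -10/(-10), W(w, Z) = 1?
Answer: 3/17 ≈ 0.17647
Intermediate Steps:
D = -3 (D = -3 + 0 = -3)
y(r, H) = 1 (y(r, H) = -10*(-⅒) = 1)
h(a) = 17*√a/3 (h(a) = (-17/(-3))*√a = (-17*(-⅓))*√a = 17*√a/3)
1/h(y(W(-2, 0), 12)) = 1/(17*√1/3) = 1/((17/3)*1) = 1/(17/3) = 3/17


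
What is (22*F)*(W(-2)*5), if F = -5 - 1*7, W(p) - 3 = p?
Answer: -1320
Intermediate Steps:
W(p) = 3 + p
F = -12 (F = -5 - 7 = -12)
(22*F)*(W(-2)*5) = (22*(-12))*((3 - 2)*5) = -264*5 = -1320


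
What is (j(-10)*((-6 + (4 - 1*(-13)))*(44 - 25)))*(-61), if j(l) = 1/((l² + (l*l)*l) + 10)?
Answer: 12749/890 ≈ 14.325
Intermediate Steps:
j(l) = 1/(10 + l² + l³) (j(l) = 1/((l² + l²*l) + 10) = 1/((l² + l³) + 10) = 1/(10 + l² + l³))
(j(-10)*((-6 + (4 - 1*(-13)))*(44 - 25)))*(-61) = (((-6 + (4 - 1*(-13)))*(44 - 25))/(10 + (-10)² + (-10)³))*(-61) = (((-6 + (4 + 13))*19)/(10 + 100 - 1000))*(-61) = (((-6 + 17)*19)/(-890))*(-61) = -11*19/890*(-61) = -1/890*209*(-61) = -209/890*(-61) = 12749/890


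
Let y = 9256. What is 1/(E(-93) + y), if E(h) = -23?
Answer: 1/9233 ≈ 0.00010831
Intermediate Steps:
1/(E(-93) + y) = 1/(-23 + 9256) = 1/9233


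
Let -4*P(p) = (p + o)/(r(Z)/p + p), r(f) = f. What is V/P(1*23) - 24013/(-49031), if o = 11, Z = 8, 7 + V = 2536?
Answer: -133165965443/19171121 ≈ -6946.2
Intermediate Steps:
V = 2529 (V = -7 + 2536 = 2529)
P(p) = -(11 + p)/(4*(p + 8/p)) (P(p) = -(p + 11)/(4*(8/p + p)) = -(11 + p)/(4*(p + 8/p)))
V/P(1*23) - 24013/(-49031) = 2529/((-1*23*(11 + 1*23)/(32 + 4*(1*23)²))) - 24013/(-49031) = 2529/((-1*23*(11 + 23)/(32 + 4*23²))) - 24013*(-1/49031) = 2529/((-1*23*34/(32 + 4*529))) + 24013/49031 = 2529/((-1*23*34/(32 + 2116))) + 24013/49031 = 2529/((-1*23*34/2148)) + 24013/49031 = 2529/((-1*23*1/2148*34)) + 24013/49031 = 2529/(-391/1074) + 24013/49031 = 2529*(-1074/391) + 24013/49031 = -2716146/391 + 24013/49031 = -133165965443/19171121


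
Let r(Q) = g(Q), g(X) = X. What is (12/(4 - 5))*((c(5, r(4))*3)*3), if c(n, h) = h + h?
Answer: -864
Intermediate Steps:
r(Q) = Q
c(n, h) = 2*h
(12/(4 - 5))*((c(5, r(4))*3)*3) = (12/(4 - 5))*(((2*4)*3)*3) = (12/(-1))*((8*3)*3) = (-1*12)*(24*3) = -12*72 = -864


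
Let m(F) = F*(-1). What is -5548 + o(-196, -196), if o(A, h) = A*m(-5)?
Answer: -6528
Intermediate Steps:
m(F) = -F
o(A, h) = 5*A (o(A, h) = A*(-1*(-5)) = A*5 = 5*A)
-5548 + o(-196, -196) = -5548 + 5*(-196) = -5548 - 980 = -6528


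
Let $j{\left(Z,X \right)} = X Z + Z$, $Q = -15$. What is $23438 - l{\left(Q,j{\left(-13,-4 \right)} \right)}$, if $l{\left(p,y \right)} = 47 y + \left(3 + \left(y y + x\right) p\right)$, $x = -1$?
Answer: $44402$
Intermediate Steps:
$j{\left(Z,X \right)} = Z + X Z$
$l{\left(p,y \right)} = 3 + 47 y + p \left(-1 + y^{2}\right)$ ($l{\left(p,y \right)} = 47 y + \left(3 + \left(y y - 1\right) p\right) = 47 y + \left(3 + \left(y^{2} - 1\right) p\right) = 47 y + \left(3 + \left(-1 + y^{2}\right) p\right) = 47 y + \left(3 + p \left(-1 + y^{2}\right)\right) = 3 + 47 y + p \left(-1 + y^{2}\right)$)
$23438 - l{\left(Q,j{\left(-13,-4 \right)} \right)} = 23438 - \left(3 - -15 + 47 \left(- 13 \left(1 - 4\right)\right) - 15 \left(- 13 \left(1 - 4\right)\right)^{2}\right) = 23438 - \left(3 + 15 + 47 \left(\left(-13\right) \left(-3\right)\right) - 15 \left(\left(-13\right) \left(-3\right)\right)^{2}\right) = 23438 - \left(3 + 15 + 47 \cdot 39 - 15 \cdot 39^{2}\right) = 23438 - \left(3 + 15 + 1833 - 22815\right) = 23438 - -20964 = 23438 + 20964 = 44402$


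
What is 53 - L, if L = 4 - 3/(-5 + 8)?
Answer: 50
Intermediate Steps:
L = 3 (L = 4 - 3/3 = 4 + (⅓)*(-3) = 4 - 1 = 3)
53 - L = 53 - 1*3 = 53 - 3 = 50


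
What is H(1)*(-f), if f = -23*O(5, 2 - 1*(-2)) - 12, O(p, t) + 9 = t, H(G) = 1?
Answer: -103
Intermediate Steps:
O(p, t) = -9 + t
f = 103 (f = -23*(-9 + (2 - 1*(-2))) - 12 = -23*(-9 + (2 + 2)) - 12 = -23*(-9 + 4) - 12 = -23*(-5) - 12 = 115 - 12 = 103)
H(1)*(-f) = 1*(-1*103) = 1*(-103) = -103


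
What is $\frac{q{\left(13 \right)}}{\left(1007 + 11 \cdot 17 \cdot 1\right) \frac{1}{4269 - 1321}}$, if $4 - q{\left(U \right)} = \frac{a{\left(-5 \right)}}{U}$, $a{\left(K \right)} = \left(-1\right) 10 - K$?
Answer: $\frac{28006}{2587} \approx 10.826$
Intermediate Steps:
$a{\left(K \right)} = -10 - K$
$q{\left(U \right)} = 4 + \frac{5}{U}$ ($q{\left(U \right)} = 4 - \frac{-10 - -5}{U} = 4 - \frac{-10 + 5}{U} = 4 - - \frac{5}{U} = 4 + \frac{5}{U}$)
$\frac{q{\left(13 \right)}}{\left(1007 + 11 \cdot 17 \cdot 1\right) \frac{1}{4269 - 1321}} = \frac{4 + \frac{5}{13}}{\left(1007 + 11 \cdot 17 \cdot 1\right) \frac{1}{4269 - 1321}} = \frac{4 + 5 \cdot \frac{1}{13}}{\left(1007 + 187 \cdot 1\right) \frac{1}{2948}} = \frac{4 + \frac{5}{13}}{\left(1007 + 187\right) \frac{1}{2948}} = \frac{57}{13 \cdot 1194 \cdot \frac{1}{2948}} = \frac{57}{13 \cdot \frac{597}{1474}} = \frac{57}{13} \cdot \frac{1474}{597} = \frac{28006}{2587}$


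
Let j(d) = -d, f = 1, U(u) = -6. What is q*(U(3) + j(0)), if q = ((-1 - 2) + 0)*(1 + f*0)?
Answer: 18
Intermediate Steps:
q = -3 (q = ((-1 - 2) + 0)*(1 + 1*0) = (-3 + 0)*(1 + 0) = -3*1 = -3)
q*(U(3) + j(0)) = -3*(-6 - 1*0) = -3*(-6 + 0) = -3*(-6) = 18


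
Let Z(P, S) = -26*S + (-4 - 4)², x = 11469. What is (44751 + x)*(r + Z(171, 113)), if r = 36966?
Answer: 1916652240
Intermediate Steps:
Z(P, S) = 64 - 26*S (Z(P, S) = -26*S + (-8)² = -26*S + 64 = 64 - 26*S)
(44751 + x)*(r + Z(171, 113)) = (44751 + 11469)*(36966 + (64 - 26*113)) = 56220*(36966 + (64 - 2938)) = 56220*(36966 - 2874) = 56220*34092 = 1916652240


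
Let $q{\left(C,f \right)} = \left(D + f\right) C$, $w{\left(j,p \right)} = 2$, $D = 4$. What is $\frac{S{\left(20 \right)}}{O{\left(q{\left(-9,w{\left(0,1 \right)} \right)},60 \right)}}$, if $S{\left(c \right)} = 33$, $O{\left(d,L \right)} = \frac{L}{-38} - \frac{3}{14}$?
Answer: $- \frac{2926}{159} \approx -18.403$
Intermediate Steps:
$q{\left(C,f \right)} = C \left(4 + f\right)$ ($q{\left(C,f \right)} = \left(4 + f\right) C = C \left(4 + f\right)$)
$O{\left(d,L \right)} = - \frac{3}{14} - \frac{L}{38}$ ($O{\left(d,L \right)} = L \left(- \frac{1}{38}\right) - \frac{3}{14} = - \frac{L}{38} - \frac{3}{14} = - \frac{3}{14} - \frac{L}{38}$)
$\frac{S{\left(20 \right)}}{O{\left(q{\left(-9,w{\left(0,1 \right)} \right)},60 \right)}} = \frac{33}{- \frac{3}{14} - \frac{30}{19}} = \frac{33}{- \frac{477}{266}} = 33 \left(- \frac{266}{477}\right) = - \frac{2926}{159}$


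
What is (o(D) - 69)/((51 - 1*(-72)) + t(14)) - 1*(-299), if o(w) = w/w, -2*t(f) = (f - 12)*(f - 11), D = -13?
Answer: 8953/30 ≈ 298.43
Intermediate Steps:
t(f) = -(-12 + f)*(-11 + f)/2 (t(f) = -(f - 12)*(f - 11)/2 = -(-12 + f)*(-11 + f)/2)
o(w) = 1
(o(D) - 69)/((51 - 1*(-72)) + t(14)) - 1*(-299) = (1 - 69)/((51 - 1*(-72)) + (-66 - ½*14² + (23/2)*14)) - 1*(-299) = -68/((51 + 72) + (-66 - ½*196 + 161)) + 299 = -68/(123 + (-66 - 98 + 161)) + 299 = -68/(123 - 3) + 299 = -68/120 + 299 = -68*1/120 + 299 = -17/30 + 299 = 8953/30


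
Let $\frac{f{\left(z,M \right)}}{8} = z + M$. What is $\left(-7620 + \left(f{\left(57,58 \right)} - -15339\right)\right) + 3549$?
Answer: $12188$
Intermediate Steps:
$f{\left(z,M \right)} = 8 M + 8 z$ ($f{\left(z,M \right)} = 8 \left(z + M\right) = 8 \left(M + z\right) = 8 M + 8 z$)
$\left(-7620 + \left(f{\left(57,58 \right)} - -15339\right)\right) + 3549 = \left(-7620 + \left(\left(8 \cdot 58 + 8 \cdot 57\right) - -15339\right)\right) + 3549 = \left(-7620 + \left(\left(464 + 456\right) + 15339\right)\right) + 3549 = \left(-7620 + \left(920 + 15339\right)\right) + 3549 = \left(-7620 + 16259\right) + 3549 = 8639 + 3549 = 12188$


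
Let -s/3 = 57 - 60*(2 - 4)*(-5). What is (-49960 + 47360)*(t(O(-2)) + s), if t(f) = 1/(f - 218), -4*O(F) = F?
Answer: -368478760/87 ≈ -4.2354e+6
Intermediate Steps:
O(F) = -F/4
t(f) = 1/(-218 + f)
s = 1629 (s = -3*(57 - 60*(2 - 4)*(-5)) = -3*(57 - (-120)*(-5)) = -3*(57 - 60*10) = -3*(57 - 600) = -3*(-543) = 1629)
(-49960 + 47360)*(t(O(-2)) + s) = (-49960 + 47360)*(1/(-218 - ¼*(-2)) + 1629) = -2600*(1/(-218 + ½) + 1629) = -2600*(1/(-435/2) + 1629) = -2600*(-2/435 + 1629) = -2600*708613/435 = -368478760/87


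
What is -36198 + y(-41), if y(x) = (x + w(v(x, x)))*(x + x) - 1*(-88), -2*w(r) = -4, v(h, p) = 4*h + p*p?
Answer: -32912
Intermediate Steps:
v(h, p) = p² + 4*h (v(h, p) = 4*h + p² = p² + 4*h)
w(r) = 2 (w(r) = -½*(-4) = 2)
y(x) = 88 + 2*x*(2 + x) (y(x) = (x + 2)*(x + x) - 1*(-88) = (2 + x)*(2*x) + 88 = 2*x*(2 + x) + 88 = 88 + 2*x*(2 + x))
-36198 + y(-41) = -36198 + (88 + 2*(-41)² + 4*(-41)) = -36198 + (88 + 2*1681 - 164) = -36198 + (88 + 3362 - 164) = -36198 + 3286 = -32912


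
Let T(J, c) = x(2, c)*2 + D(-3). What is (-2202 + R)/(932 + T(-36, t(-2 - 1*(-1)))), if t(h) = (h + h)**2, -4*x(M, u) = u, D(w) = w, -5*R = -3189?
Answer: -869/515 ≈ -1.6874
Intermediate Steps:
R = 3189/5 (R = -1/5*(-3189) = 3189/5 ≈ 637.80)
x(M, u) = -u/4
t(h) = 4*h**2 (t(h) = (2*h)**2 = 4*h**2)
T(J, c) = -3 - c/2 (T(J, c) = -c/4*2 - 3 = -c/2 - 3 = -3 - c/2)
(-2202 + R)/(932 + T(-36, t(-2 - 1*(-1)))) = (-2202 + 3189/5)/(932 + (-3 - 2*(-2 - 1*(-1))**2)) = -7821/(5*(932 + (-3 - 2*(-2 + 1)**2))) = -7821/(5*(932 + (-3 - 2*(-1)**2))) = -7821/(5*(932 + (-3 - 2))) = -7821/(5*(932 - 5)) = -7821/5/927 = -7821/5*1/927 = -869/515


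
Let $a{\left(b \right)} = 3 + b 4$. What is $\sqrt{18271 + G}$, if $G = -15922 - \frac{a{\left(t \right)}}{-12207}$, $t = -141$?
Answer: $\frac{\sqrt{38891070686}}{4069} \approx 48.466$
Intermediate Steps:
$a{\left(b \right)} = 3 + 4 b$
$G = - \frac{64786805}{4069}$ ($G = -15922 - \frac{3 + 4 \left(-141\right)}{-12207} = -15922 - \left(3 - 564\right) \left(- \frac{1}{12207}\right) = -15922 - \left(-561\right) \left(- \frac{1}{12207}\right) = -15922 - \frac{187}{4069} = - \frac{64786805}{4069} \approx -15922.0$)
$\sqrt{18271 + G} = \sqrt{18271 - \frac{64786805}{4069}} = \sqrt{\frac{9557894}{4069}} = \frac{\sqrt{38891070686}}{4069}$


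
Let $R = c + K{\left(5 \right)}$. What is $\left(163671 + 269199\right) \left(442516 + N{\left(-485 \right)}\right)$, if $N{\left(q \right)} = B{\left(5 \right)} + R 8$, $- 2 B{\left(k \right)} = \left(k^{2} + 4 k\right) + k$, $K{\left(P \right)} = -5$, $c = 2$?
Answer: $191530690290$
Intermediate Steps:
$R = -3$ ($R = 2 - 5 = -3$)
$B{\left(k \right)} = - \frac{5 k}{2} - \frac{k^{2}}{2}$ ($B{\left(k \right)} = - \frac{\left(k^{2} + 4 k\right) + k}{2} = - \frac{k^{2} + 5 k}{2} = - \frac{5 k}{2} - \frac{k^{2}}{2}$)
$N{\left(q \right)} = -49$ ($N{\left(q \right)} = \left(- \frac{1}{2}\right) 5 \left(5 + 5\right) - 24 = \left(- \frac{1}{2}\right) 5 \cdot 10 - 24 = -25 - 24 = -49$)
$\left(163671 + 269199\right) \left(442516 + N{\left(-485 \right)}\right) = \left(163671 + 269199\right) \left(442516 - 49\right) = 432870 \cdot 442467 = 191530690290$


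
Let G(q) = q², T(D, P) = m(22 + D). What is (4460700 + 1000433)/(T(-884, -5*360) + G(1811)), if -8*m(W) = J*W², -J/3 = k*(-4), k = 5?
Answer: -5461133/2293109 ≈ -2.3815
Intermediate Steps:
J = 60 (J = -15*(-4) = -3*(-20) = 60)
m(W) = -15*W²/2
T(D, P) = -15*(22 + D)²/2
(4460700 + 1000433)/(T(-884, -5*360) + G(1811)) = (4460700 + 1000433)/(-15*(22 - 884)²/2 + 1811²) = 5461133/(-15/2*(-862)² + 3279721) = 5461133/(-15/2*743044 + 3279721) = 5461133/(-5572830 + 3279721) = 5461133/(-2293109) = 5461133*(-1/2293109) = -5461133/2293109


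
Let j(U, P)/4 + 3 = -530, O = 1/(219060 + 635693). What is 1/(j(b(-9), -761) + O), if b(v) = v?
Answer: -854753/1822333395 ≈ -0.00046904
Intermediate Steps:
O = 1/854753 ≈ 1.1699e-6
j(U, P) = -2132 (j(U, P) = -12 + 4*(-530) = -12 - 2120 = -2132)
1/(j(b(-9), -761) + O) = 1/(-2132 + 1/854753) = 1/(-1822333395/854753) = -854753/1822333395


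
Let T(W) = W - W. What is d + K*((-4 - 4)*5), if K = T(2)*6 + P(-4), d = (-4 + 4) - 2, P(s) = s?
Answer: 158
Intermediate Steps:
d = -2 (d = 0 - 2 = -2)
T(W) = 0
K = -4 (K = 0*6 - 4 = 0 - 4 = -4)
d + K*((-4 - 4)*5) = -2 - 4*(-4 - 4)*5 = -2 - (-32)*5 = -2 - 4*(-40) = -2 + 160 = 158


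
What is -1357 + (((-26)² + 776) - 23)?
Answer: 72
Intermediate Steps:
-1357 + (((-26)² + 776) - 23) = -1357 + ((676 + 776) - 23) = -1357 + (1452 - 23) = -1357 + 1429 = 72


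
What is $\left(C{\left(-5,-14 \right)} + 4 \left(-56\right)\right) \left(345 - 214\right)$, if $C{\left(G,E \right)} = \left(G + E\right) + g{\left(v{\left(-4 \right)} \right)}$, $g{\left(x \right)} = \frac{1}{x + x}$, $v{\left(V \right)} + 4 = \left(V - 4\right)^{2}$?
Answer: $- \frac{3819829}{120} \approx -31832.0$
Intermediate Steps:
$v{\left(V \right)} = -4 + \left(-4 + V\right)^{2}$ ($v{\left(V \right)} = -4 + \left(V - 4\right)^{2} = -4 + \left(-4 + V\right)^{2}$)
$g{\left(x \right)} = \frac{1}{2 x}$
$C{\left(G,E \right)} = \frac{1}{120} + E + G$ ($C{\left(G,E \right)} = \left(G + E\right) + \frac{1}{2 \left(-4 + \left(-4 - 4\right)^{2}\right)} = \left(E + G\right) + \frac{1}{2 \left(-4 + \left(-8\right)^{2}\right)} = \left(E + G\right) + \frac{1}{2 \left(-4 + 64\right)} = \left(E + G\right) + \frac{1}{2 \cdot 60} = \left(E + G\right) + \frac{1}{2} \cdot \frac{1}{60} = \left(E + G\right) + \frac{1}{120} = \frac{1}{120} + E + G$)
$\left(C{\left(-5,-14 \right)} + 4 \left(-56\right)\right) \left(345 - 214\right) = \left(\left(\frac{1}{120} - 14 - 5\right) + 4 \left(-56\right)\right) \left(345 - 214\right) = \left(- \frac{2279}{120} - 224\right) 131 = \left(- \frac{29159}{120}\right) 131 = - \frac{3819829}{120}$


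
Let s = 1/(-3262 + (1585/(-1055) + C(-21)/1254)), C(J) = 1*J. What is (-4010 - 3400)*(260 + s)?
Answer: -554543912402220/287835859 ≈ -1.9266e+6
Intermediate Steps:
C(J) = J
s = -88198/287835859 (s = 1/(-3262 + (1585/(-1055) - 21/1254)) = 1/(-3262 + (1585*(-1/1055) - 21*1/1254)) = 1/(-3262 + (-317/211 - 7/418)) = 1/(-3262 - 133983/88198) = 1/(-287835859/88198) = -88198/287835859 ≈ -0.00030642)
(-4010 - 3400)*(260 + s) = (-4010 - 3400)*(260 - 88198/287835859) = -7410*74837235142/287835859 = -554543912402220/287835859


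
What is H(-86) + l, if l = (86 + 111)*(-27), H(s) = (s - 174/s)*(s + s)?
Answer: 9125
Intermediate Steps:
H(s) = 2*s*(s - 174/s) (H(s) = (s - 174/s)*(2*s) = 2*s*(s - 174/s))
l = -5319 (l = 197*(-27) = -5319)
H(-86) + l = (-348 + 2*(-86)**2) - 5319 = (-348 + 2*7396) - 5319 = (-348 + 14792) - 5319 = 14444 - 5319 = 9125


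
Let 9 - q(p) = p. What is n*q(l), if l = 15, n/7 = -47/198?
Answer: 329/33 ≈ 9.9697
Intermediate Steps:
n = -329/198 (n = 7*(-47/198) = -329/198 ≈ -1.6616)
q(p) = 9 - p
n*q(l) = -329*(9 - 1*15)/198 = -329*(9 - 15)/198 = -329/198*(-6) = 329/33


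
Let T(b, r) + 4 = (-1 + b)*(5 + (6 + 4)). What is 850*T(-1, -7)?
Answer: -28900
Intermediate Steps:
T(b, r) = -19 + 15*b (T(b, r) = -4 + (-1 + b)*(5 + (6 + 4)) = -4 + (-1 + b)*(5 + 10) = -4 + (-1 + b)*15 = -4 + (-15 + 15*b) = -19 + 15*b)
850*T(-1, -7) = 850*(-19 + 15*(-1)) = 850*(-19 - 15) = 850*(-34) = -28900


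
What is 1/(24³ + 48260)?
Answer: 1/62084 ≈ 1.6107e-5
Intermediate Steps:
1/(24³ + 48260) = 1/(13824 + 48260) = 1/62084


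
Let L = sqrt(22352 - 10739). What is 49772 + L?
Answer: 49772 + 7*sqrt(237) ≈ 49880.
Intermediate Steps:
L = 7*sqrt(237) (L = sqrt(11613) = 7*sqrt(237) ≈ 107.76)
49772 + L = 49772 + 7*sqrt(237)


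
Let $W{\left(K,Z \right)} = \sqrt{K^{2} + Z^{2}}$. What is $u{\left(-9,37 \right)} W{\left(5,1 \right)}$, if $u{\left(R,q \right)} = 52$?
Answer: $52 \sqrt{26} \approx 265.15$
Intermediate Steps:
$u{\left(-9,37 \right)} W{\left(5,1 \right)} = 52 \sqrt{5^{2} + 1^{2}} = 52 \sqrt{25 + 1} = 52 \sqrt{26}$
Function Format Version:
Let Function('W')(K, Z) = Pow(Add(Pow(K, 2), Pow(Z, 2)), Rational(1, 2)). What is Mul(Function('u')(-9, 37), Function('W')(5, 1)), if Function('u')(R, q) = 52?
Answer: Mul(52, Pow(26, Rational(1, 2))) ≈ 265.15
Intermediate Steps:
Mul(Function('u')(-9, 37), Function('W')(5, 1)) = Mul(52, Pow(Add(Pow(5, 2), Pow(1, 2)), Rational(1, 2))) = Mul(52, Pow(Add(25, 1), Rational(1, 2))) = Mul(52, Pow(26, Rational(1, 2)))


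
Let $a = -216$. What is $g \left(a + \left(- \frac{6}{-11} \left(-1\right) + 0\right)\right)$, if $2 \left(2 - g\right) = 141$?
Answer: $\frac{163167}{11} \approx 14833.0$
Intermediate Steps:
$g = - \frac{137}{2}$ ($g = 2 - \frac{141}{2} = - \frac{137}{2} \approx -68.5$)
$g \left(a + \left(- \frac{6}{-11} \left(-1\right) + 0\right)\right) = - \frac{137 \left(-216 + \left(- \frac{6}{-11} \left(-1\right) + 0\right)\right)}{2} = - \frac{137 \left(-216 + \left(\left(-6\right) \left(- \frac{1}{11}\right) \left(-1\right) + 0\right)\right)}{2} = - \frac{137 \left(-216 + \left(\frac{6}{11} \left(-1\right) + 0\right)\right)}{2} = - \frac{137 \left(-216 + \left(- \frac{6}{11} + 0\right)\right)}{2} = - \frac{137 \left(-216 - \frac{6}{11}\right)}{2} = \left(- \frac{137}{2}\right) \left(- \frac{2382}{11}\right) = \frac{163167}{11}$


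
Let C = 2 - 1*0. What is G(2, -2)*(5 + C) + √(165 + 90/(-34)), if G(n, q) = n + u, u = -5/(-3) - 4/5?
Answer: 301/15 + 2*√11730/17 ≈ 32.808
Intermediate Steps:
u = 13/15 (u = -5*(-⅓) - 4*⅕ = 5/3 - ⅘ = 13/15 ≈ 0.86667)
G(n, q) = 13/15 + n (G(n, q) = n + 13/15 = 13/15 + n)
C = 2 (C = 2 + 0 = 2)
G(2, -2)*(5 + C) + √(165 + 90/(-34)) = (13/15 + 2)*(5 + 2) + √(165 + 90/(-34)) = (43/15)*7 + √(165 + 90*(-1/34)) = 301/15 + √(165 - 45/17) = 301/15 + √(2760/17) = 301/15 + 2*√11730/17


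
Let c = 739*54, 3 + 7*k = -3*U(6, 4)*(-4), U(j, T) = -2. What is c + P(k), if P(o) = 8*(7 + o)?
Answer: 279518/7 ≈ 39931.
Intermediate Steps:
k = -27/7 (k = -3/7 + (-3*(-2)*(-4))/7 = -3/7 + (6*(-4))/7 = -3/7 + (⅐)*(-24) = -3/7 - 24/7 = -27/7 ≈ -3.8571)
c = 39906
P(o) = 56 + 8*o
c + P(k) = 39906 + (56 + 8*(-27/7)) = 39906 + (56 - 216/7) = 39906 + 176/7 = 279518/7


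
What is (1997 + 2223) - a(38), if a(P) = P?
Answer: 4182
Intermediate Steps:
(1997 + 2223) - a(38) = (1997 + 2223) - 1*38 = 4220 - 38 = 4182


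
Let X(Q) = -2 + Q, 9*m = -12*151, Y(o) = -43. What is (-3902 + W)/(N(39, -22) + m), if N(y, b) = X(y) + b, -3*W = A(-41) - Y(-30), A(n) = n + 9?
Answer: 11717/559 ≈ 20.961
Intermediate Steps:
A(n) = 9 + n
m = -604/3 (m = (-12*151)/9 = (1/9)*(-1812) = -604/3 ≈ -201.33)
W = -11/3 (W = -((9 - 41) - 1*(-43))/3 = -(-32 + 43)/3 = -1/3*11 = -11/3 ≈ -3.6667)
N(y, b) = -2 + b + y (N(y, b) = (-2 + y) + b = -2 + b + y)
(-3902 + W)/(N(39, -22) + m) = (-3902 - 11/3)/((-2 - 22 + 39) - 604/3) = -11717/(3*(15 - 604/3)) = -11717/(3*(-559/3)) = -11717/3*(-3/559) = 11717/559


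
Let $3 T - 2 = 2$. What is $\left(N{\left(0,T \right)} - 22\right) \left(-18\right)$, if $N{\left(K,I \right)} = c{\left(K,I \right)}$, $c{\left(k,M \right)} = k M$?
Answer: $396$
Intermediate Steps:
$T = \frac{4}{3}$ ($T = \frac{2}{3} + \frac{1}{3} \cdot 2 = \frac{2}{3} + \frac{2}{3} = \frac{4}{3} \approx 1.3333$)
$c{\left(k,M \right)} = M k$
$N{\left(K,I \right)} = I K$
$\left(N{\left(0,T \right)} - 22\right) \left(-18\right) = \left(\frac{4}{3} \cdot 0 - 22\right) \left(-18\right) = \left(0 - 22\right) \left(-18\right) = \left(-22\right) \left(-18\right) = 396$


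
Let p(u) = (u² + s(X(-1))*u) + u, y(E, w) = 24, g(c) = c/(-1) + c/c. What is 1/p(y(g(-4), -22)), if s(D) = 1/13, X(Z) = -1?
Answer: 13/7824 ≈ 0.0016616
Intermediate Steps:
g(c) = 1 - c (g(c) = c*(-1) + 1 = -c + 1 = 1 - c)
s(D) = 1/13
p(u) = u² + 14*u/13 (p(u) = (u² + u/13) + u = u² + 14*u/13)
1/p(y(g(-4), -22)) = 1/((1/13)*24*(14 + 13*24)) = 1/((1/13)*24*(14 + 312)) = 1/((1/13)*24*326) = 1/(7824/13) = 13/7824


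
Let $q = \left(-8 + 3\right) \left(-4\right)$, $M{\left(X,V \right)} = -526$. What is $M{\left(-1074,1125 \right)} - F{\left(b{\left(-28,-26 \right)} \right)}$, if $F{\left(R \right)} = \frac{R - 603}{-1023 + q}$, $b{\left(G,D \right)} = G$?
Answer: $- \frac{528209}{1003} \approx -526.63$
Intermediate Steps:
$q = 20$ ($q = \left(-5\right) \left(-4\right) = 20$)
$F{\left(R \right)} = \frac{603}{1003} - \frac{R}{1003}$ ($F{\left(R \right)} = \frac{R - 603}{-1023 + 20} = \frac{-603 + R}{-1003} = \left(-603 + R\right) \left(- \frac{1}{1003}\right) = \frac{603}{1003} - \frac{R}{1003}$)
$M{\left(-1074,1125 \right)} - F{\left(b{\left(-28,-26 \right)} \right)} = -526 - \left(\frac{603}{1003} - - \frac{28}{1003}\right) = -526 - \left(\frac{603}{1003} + \frac{28}{1003}\right) = -526 - \frac{631}{1003} = - \frac{528209}{1003}$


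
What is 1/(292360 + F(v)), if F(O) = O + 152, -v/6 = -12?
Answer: 1/292584 ≈ 3.4178e-6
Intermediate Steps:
v = 72 (v = -6*(-12) = 72)
F(O) = 152 + O
1/(292360 + F(v)) = 1/(292360 + (152 + 72)) = 1/(292360 + 224) = 1/292584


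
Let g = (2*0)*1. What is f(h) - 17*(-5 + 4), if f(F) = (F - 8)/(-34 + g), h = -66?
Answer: 326/17 ≈ 19.176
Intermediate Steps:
g = 0 (g = 0*1 = 0)
f(F) = 4/17 - F/34 (f(F) = (F - 8)/(-34 + 0) = (-8 + F)/(-34) = (-8 + F)*(-1/34) = 4/17 - F/34)
f(h) - 17*(-5 + 4) = (4/17 - 1/34*(-66)) - 17*(-5 + 4) = (4/17 + 33/17) - 17*(-1) = 37/17 - 1*(-17) = 37/17 + 17 = 326/17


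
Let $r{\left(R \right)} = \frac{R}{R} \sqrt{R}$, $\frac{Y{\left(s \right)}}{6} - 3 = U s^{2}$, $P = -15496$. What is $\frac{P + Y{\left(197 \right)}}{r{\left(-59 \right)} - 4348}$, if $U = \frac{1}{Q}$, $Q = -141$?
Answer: $\frac{3500505232}{888542661} + \frac{805084 i \sqrt{59}}{888542661} \approx 3.9396 + 0.0069597 i$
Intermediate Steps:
$U = - \frac{1}{141}$ ($U = \frac{1}{-141} = - \frac{1}{141} \approx -0.0070922$)
$Y{\left(s \right)} = 18 - \frac{2 s^{2}}{47}$ ($Y{\left(s \right)} = 18 + 6 \left(- \frac{s^{2}}{141}\right) = 18 - \frac{2 s^{2}}{47}$)
$r{\left(R \right)} = \sqrt{R}$ ($r{\left(R \right)} = 1 \sqrt{R} = \sqrt{R}$)
$\frac{P + Y{\left(197 \right)}}{r{\left(-59 \right)} - 4348} = \frac{-15496 + \left(18 - \frac{2 \cdot 197^{2}}{47}\right)}{\sqrt{-59} - 4348} = \frac{-15496 + \left(18 - \frac{77618}{47}\right)}{i \sqrt{59} - 4348} = \frac{-15496 + \left(18 - \frac{77618}{47}\right)}{-4348 + i \sqrt{59}} = \frac{-15496 - \frac{76772}{47}}{-4348 + i \sqrt{59}} = - \frac{805084}{47 \left(-4348 + i \sqrt{59}\right)}$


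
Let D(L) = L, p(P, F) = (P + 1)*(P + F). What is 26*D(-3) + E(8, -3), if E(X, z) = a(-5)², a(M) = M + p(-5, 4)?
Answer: -77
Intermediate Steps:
p(P, F) = (1 + P)*(F + P)
a(M) = 4 + M (a(M) = M + (4 - 5 + (-5)² + 4*(-5)) = M + (4 - 5 + 25 - 20) = M + 4 = 4 + M)
E(X, z) = 1 (E(X, z) = (4 - 5)² = (-1)² = 1)
26*D(-3) + E(8, -3) = 26*(-3) + 1 = -78 + 1 = -77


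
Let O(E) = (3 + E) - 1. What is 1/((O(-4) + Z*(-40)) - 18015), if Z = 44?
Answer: -1/19777 ≈ -5.0564e-5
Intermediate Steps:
O(E) = 2 + E
1/((O(-4) + Z*(-40)) - 18015) = 1/(((2 - 4) + 44*(-40)) - 18015) = 1/((-2 - 1760) - 18015) = 1/(-1762 - 18015) = 1/(-19777) = -1/19777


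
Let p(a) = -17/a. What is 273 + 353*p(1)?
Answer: -5728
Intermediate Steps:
273 + 353*p(1) = 273 + 353*(-17/1) = 273 + 353*(-17*1) = 273 + 353*(-17) = 273 - 6001 = -5728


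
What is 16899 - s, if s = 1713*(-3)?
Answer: 22038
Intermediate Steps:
s = -5139
16899 - s = 16899 - 1*(-5139) = 16899 + 5139 = 22038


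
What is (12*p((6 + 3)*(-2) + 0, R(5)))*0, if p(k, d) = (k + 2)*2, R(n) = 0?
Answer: 0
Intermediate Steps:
p(k, d) = 4 + 2*k (p(k, d) = (2 + k)*2 = 4 + 2*k)
(12*p((6 + 3)*(-2) + 0, R(5)))*0 = (12*(4 + 2*((6 + 3)*(-2) + 0)))*0 = (12*(4 + 2*(9*(-2) + 0)))*0 = (12*(4 + 2*(-18 + 0)))*0 = (12*(4 + 2*(-18)))*0 = (12*(4 - 36))*0 = (12*(-32))*0 = -384*0 = 0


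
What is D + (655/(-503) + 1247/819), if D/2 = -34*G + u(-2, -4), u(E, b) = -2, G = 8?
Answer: -225661640/411957 ≈ -547.78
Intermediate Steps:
D = -548 (D = 2*(-34*8 - 2) = 2*(-272 - 2) = 2*(-274) = -548)
D + (655/(-503) + 1247/819) = -548 + (655/(-503) + 1247/819) = -548 + (655*(-1/503) + 1247*(1/819)) = -548 + (-655/503 + 1247/819) = -548 + 90796/411957 = -225661640/411957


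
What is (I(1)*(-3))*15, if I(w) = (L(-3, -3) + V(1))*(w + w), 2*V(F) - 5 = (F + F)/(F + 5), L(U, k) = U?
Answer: 30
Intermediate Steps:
V(F) = 5/2 + F/(5 + F) (V(F) = 5/2 + ((F + F)/(F + 5))/2 = 5/2 + ((2*F)/(5 + F))/2 = 5/2 + (2*F/(5 + F))/2 = 5/2 + F/(5 + F))
I(w) = -2*w/3 (I(w) = (-3 + (25 + 7*1)/(2*(5 + 1)))*(w + w) = (-3 + (1/2)*(25 + 7)/6)*(2*w) = (-3 + (1/2)*(1/6)*32)*(2*w) = (-3 + 8/3)*(2*w) = -2*w/3)
(I(1)*(-3))*15 = (-2/3*1*(-3))*15 = -2/3*(-3)*15 = 2*15 = 30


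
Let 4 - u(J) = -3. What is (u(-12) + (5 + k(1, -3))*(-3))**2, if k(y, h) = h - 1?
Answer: 16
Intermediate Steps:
k(y, h) = -1 + h
u(J) = 7 (u(J) = 4 - 1*(-3) = 4 + 3 = 7)
(u(-12) + (5 + k(1, -3))*(-3))**2 = (7 + (5 + (-1 - 3))*(-3))**2 = (7 + (5 - 4)*(-3))**2 = (7 + 1*(-3))**2 = (7 - 3)**2 = 4**2 = 16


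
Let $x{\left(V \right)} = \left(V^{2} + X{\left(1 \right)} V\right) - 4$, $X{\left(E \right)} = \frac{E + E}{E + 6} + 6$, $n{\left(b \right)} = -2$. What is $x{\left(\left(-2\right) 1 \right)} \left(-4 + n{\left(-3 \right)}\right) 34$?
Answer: $\frac{17952}{7} \approx 2564.6$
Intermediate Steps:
$X{\left(E \right)} = 6 + \frac{2 E}{6 + E}$ ($X{\left(E \right)} = \frac{2 E}{6 + E} + 6 = 6 + \frac{2 E}{6 + E}$)
$x{\left(V \right)} = -4 + V^{2} + \frac{44 V}{7}$ ($x{\left(V \right)} = \left(V^{2} + \frac{4 \left(9 + 2 \cdot 1\right)}{6 + 1} V\right) - 4 = \left(V^{2} + \frac{4 \left(9 + 2\right)}{7} V\right) - 4 = \left(V^{2} + 4 \cdot \frac{1}{7} \cdot 11 V\right) - 4 = \left(V^{2} + \frac{44 V}{7}\right) - 4 = -4 + V^{2} + \frac{44 V}{7}$)
$x{\left(\left(-2\right) 1 \right)} \left(-4 + n{\left(-3 \right)}\right) 34 = \left(-4 + \left(\left(-2\right) 1\right)^{2} + \frac{44 \left(\left(-2\right) 1\right)}{7}\right) \left(-4 - 2\right) 34 = \left(-4 + \left(-2\right)^{2} + \frac{44}{7} \left(-2\right)\right) \left(-6\right) 34 = \left(-4 + 4 - \frac{88}{7}\right) \left(-6\right) 34 = \left(- \frac{88}{7}\right) \left(-6\right) 34 = \frac{528}{7} \cdot 34 = \frac{17952}{7}$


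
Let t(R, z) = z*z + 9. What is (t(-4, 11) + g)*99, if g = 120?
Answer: 24750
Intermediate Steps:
t(R, z) = 9 + z² (t(R, z) = z² + 9 = 9 + z²)
(t(-4, 11) + g)*99 = ((9 + 11²) + 120)*99 = ((9 + 121) + 120)*99 = (130 + 120)*99 = 250*99 = 24750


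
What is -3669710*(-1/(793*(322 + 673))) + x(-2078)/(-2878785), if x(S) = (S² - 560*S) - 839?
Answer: 6399655841/2329704741 ≈ 2.7470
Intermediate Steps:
x(S) = -839 + S² - 560*S
-3669710*(-1/(793*(322 + 673))) + x(-2078)/(-2878785) = -3669710*(-1/(793*(322 + 673))) + (-839 + (-2078)² - 560*(-2078))/(-2878785) = -3669710/((-793*995)) + (-839 + 4318084 + 1163680)*(-1/2878785) = -3669710/(-789035) + 5480925*(-1/2878785) = -3669710*(-1/789035) - 365395/191919 = 733942/157807 - 365395/191919 = 6399655841/2329704741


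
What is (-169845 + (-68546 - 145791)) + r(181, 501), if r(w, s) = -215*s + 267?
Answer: -491630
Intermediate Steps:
r(w, s) = 267 - 215*s
(-169845 + (-68546 - 145791)) + r(181, 501) = (-169845 + (-68546 - 145791)) + (267 - 215*501) = (-169845 - 214337) + (267 - 107715) = -384182 - 107448 = -491630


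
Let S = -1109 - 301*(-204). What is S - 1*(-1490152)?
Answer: 1550447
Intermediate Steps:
S = 60295 (S = -1109 + 61404 = 60295)
S - 1*(-1490152) = 60295 - 1*(-1490152) = 60295 + 1490152 = 1550447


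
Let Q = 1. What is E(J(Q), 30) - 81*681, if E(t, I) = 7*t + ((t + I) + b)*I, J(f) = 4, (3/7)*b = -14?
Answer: -55093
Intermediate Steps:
b = -98/3 (b = (7/3)*(-14) = -98/3 ≈ -32.667)
E(t, I) = 7*t + I*(-98/3 + I + t) (E(t, I) = 7*t + ((t + I) - 98/3)*I = 7*t + ((I + t) - 98/3)*I = 7*t + (-98/3 + I + t)*I = 7*t + I*(-98/3 + I + t))
E(J(Q), 30) - 81*681 = (30**2 + 7*4 - 98/3*30 + 30*4) - 81*681 = (900 + 28 - 980 + 120) - 55161 = 68 - 55161 = -55093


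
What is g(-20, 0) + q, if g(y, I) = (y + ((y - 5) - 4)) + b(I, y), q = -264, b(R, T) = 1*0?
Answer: -313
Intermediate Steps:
b(R, T) = 0
g(y, I) = -9 + 2*y (g(y, I) = (y + ((y - 5) - 4)) + 0 = (y + ((-5 + y) - 4)) + 0 = (y + (-9 + y)) + 0 = (-9 + 2*y) + 0 = -9 + 2*y)
g(-20, 0) + q = (-9 + 2*(-20)) - 264 = (-9 - 40) - 264 = -49 - 264 = -313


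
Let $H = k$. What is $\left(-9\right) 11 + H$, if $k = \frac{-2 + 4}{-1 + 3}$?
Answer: $-98$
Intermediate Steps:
$k = 1$ ($k = \frac{2}{2} = 2 \cdot \frac{1}{2} = 1$)
$H = 1$
$\left(-9\right) 11 + H = \left(-9\right) 11 + 1 = -99 + 1 = -98$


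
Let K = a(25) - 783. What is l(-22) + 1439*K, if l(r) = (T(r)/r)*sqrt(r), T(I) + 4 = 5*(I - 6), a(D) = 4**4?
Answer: -758353 + 72*I*sqrt(22)/11 ≈ -7.5835e+5 + 30.701*I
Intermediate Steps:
a(D) = 256
K = -527 (K = 256 - 783 = -527)
T(I) = -34 + 5*I (T(I) = -4 + 5*(I - 6) = -4 + 5*(-6 + I) = -4 + (-30 + 5*I) = -34 + 5*I)
l(r) = (-34 + 5*r)/sqrt(r) (l(r) = ((-34 + 5*r)/r)*sqrt(r) = (-34 + 5*r)/sqrt(r))
l(-22) + 1439*K = (-34 + 5*(-22))/sqrt(-22) + 1439*(-527) = (-I*sqrt(22)/22)*(-34 - 110) - 758353 = -I*sqrt(22)/22*(-144) - 758353 = 72*I*sqrt(22)/11 - 758353 = -758353 + 72*I*sqrt(22)/11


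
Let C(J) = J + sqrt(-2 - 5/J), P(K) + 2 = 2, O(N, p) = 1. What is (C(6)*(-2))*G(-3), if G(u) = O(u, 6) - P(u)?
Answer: -12 - I*sqrt(102)/3 ≈ -12.0 - 3.3665*I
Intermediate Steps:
P(K) = 0 (P(K) = -2 + 2 = 0)
G(u) = 1 (G(u) = 1 - 1*0 = 1 + 0 = 1)
(C(6)*(-2))*G(-3) = ((6 + sqrt(-2 - 5/6))*(-2))*1 = ((6 + sqrt(-17/6))*(-2))*1 = ((6 + I*sqrt(102)/6)*(-2))*1 = (-12 - I*sqrt(102)/3)*1 = -12 - I*sqrt(102)/3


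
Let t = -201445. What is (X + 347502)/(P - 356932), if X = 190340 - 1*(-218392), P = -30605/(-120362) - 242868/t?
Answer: -6111964631881020/2884751065285813 ≈ -2.1187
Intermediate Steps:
P = 35397302441/24246323090 (P = -30605/(-120362) - 242868/(-201445) = -30605*(-1/120362) - 242868*(-1/201445) = 30605/120362 + 242868/201445 = 35397302441/24246323090 ≈ 1.4599)
X = 408732 (X = 190340 + 218392 = 408732)
(X + 347502)/(P - 356932) = (408732 + 347502)/(35397302441/24246323090 - 356932) = 756234/(-8654253195857439/24246323090) = 756234*(-24246323090/8654253195857439) = -6111964631881020/2884751065285813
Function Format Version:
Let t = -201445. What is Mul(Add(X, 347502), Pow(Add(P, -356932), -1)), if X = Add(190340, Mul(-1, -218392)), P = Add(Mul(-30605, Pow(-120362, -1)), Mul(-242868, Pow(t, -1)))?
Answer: Rational(-6111964631881020, 2884751065285813) ≈ -2.1187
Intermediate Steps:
P = Rational(35397302441, 24246323090) (P = Add(Mul(-30605, Pow(-120362, -1)), Mul(-242868, Pow(-201445, -1))) = Add(Mul(-30605, Rational(-1, 120362)), Mul(-242868, Rational(-1, 201445))) = Add(Rational(30605, 120362), Rational(242868, 201445)) = Rational(35397302441, 24246323090) ≈ 1.4599)
X = 408732 (X = Add(190340, 218392) = 408732)
Mul(Add(X, 347502), Pow(Add(P, -356932), -1)) = Mul(Add(408732, 347502), Pow(Add(Rational(35397302441, 24246323090), -356932), -1)) = Mul(756234, Pow(Rational(-8654253195857439, 24246323090), -1)) = Mul(756234, Rational(-24246323090, 8654253195857439)) = Rational(-6111964631881020, 2884751065285813)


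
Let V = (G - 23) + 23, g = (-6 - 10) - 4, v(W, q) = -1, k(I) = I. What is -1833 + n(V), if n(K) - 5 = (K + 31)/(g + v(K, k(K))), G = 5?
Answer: -12808/7 ≈ -1829.7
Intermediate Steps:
g = -20 (g = -16 - 4 = -20)
V = 5 (V = (5 - 23) + 23 = -18 + 23 = 5)
n(K) = 74/21 - K/21 (n(K) = 5 + (K + 31)/(-20 - 1) = 5 + (31 + K)/(-21) = 5 + (31 + K)*(-1/21) = 5 + (-31/21 - K/21) = 74/21 - K/21)
-1833 + n(V) = -1833 + (74/21 - 1/21*5) = -1833 + (74/21 - 5/21) = -1833 + 23/7 = -12808/7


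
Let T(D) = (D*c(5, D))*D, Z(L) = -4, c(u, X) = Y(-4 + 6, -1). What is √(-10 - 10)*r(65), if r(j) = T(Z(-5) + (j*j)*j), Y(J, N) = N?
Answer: -150833387282*I*√5 ≈ -3.3727e+11*I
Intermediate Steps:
c(u, X) = -1
T(D) = -D² (T(D) = (D*(-1))*D = (-D)*D = -D²)
r(j) = -(-4 + j³)² (r(j) = -(-4 + (j*j)*j)² = -(-4 + j²*j)² = -(-4 + j³)²)
√(-10 - 10)*r(65) = √(-10 - 10)*(-(-4 + 65³)²) = √(-20)*(-(-4 + 274625)²) = (2*I*√5)*(-1*274621²) = (2*I*√5)*(-1*75416693641) = (2*I*√5)*(-75416693641) = -150833387282*I*√5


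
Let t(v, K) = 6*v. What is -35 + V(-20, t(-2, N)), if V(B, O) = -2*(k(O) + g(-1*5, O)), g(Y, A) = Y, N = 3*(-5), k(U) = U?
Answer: -1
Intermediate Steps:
N = -15
V(B, O) = 10 - 2*O (V(B, O) = -2*(O - 1*5) = -2*(O - 5) = -2*(-5 + O) = 10 - 2*O)
-35 + V(-20, t(-2, N)) = -35 + (10 - 12*(-2)) = -35 + (10 - 2*(-12)) = -35 + (10 + 24) = -35 + 34 = -1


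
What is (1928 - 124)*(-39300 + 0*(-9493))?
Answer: -70897200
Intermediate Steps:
(1928 - 124)*(-39300 + 0*(-9493)) = 1804*(-39300 + 0) = 1804*(-39300) = -70897200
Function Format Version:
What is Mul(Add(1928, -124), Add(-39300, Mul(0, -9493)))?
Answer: -70897200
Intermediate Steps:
Mul(Add(1928, -124), Add(-39300, Mul(0, -9493))) = Mul(1804, Add(-39300, 0)) = Mul(1804, -39300) = -70897200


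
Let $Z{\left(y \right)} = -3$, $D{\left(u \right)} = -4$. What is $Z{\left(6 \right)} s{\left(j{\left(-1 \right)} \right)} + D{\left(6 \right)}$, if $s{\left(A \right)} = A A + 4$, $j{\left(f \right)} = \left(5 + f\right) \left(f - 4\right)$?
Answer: $-1216$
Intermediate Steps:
$j{\left(f \right)} = \left(-4 + f\right) \left(5 + f\right)$ ($j{\left(f \right)} = \left(5 + f\right) \left(-4 + f\right) = \left(-4 + f\right) \left(5 + f\right)$)
$s{\left(A \right)} = 4 + A^{2}$ ($s{\left(A \right)} = A^{2} + 4 = 4 + A^{2}$)
$Z{\left(6 \right)} s{\left(j{\left(-1 \right)} \right)} + D{\left(6 \right)} = - 3 \left(4 + \left(-20 - 1 + \left(-1\right)^{2}\right)^{2}\right) - 4 = - 3 \left(4 + \left(-20 - 1 + 1\right)^{2}\right) - 4 = - 3 \left(4 + \left(-20\right)^{2}\right) - 4 = - 3 \left(4 + 400\right) - 4 = \left(-3\right) 404 - 4 = -1212 - 4 = -1216$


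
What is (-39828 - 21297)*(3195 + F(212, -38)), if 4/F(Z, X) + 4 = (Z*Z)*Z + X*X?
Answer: -465267756706125/2382392 ≈ -1.9529e+8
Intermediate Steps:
F(Z, X) = 4/(-4 + X² + Z³) (F(Z, X) = 4/(-4 + ((Z*Z)*Z + X*X)) = 4/(-4 + (Z²*Z + X²)) = 4/(-4 + (Z³ + X²)) = 4/(-4 + (X² + Z³)) = 4/(-4 + X² + Z³))
(-39828 - 21297)*(3195 + F(212, -38)) = (-39828 - 21297)*(3195 + 4/(-4 + (-38)² + 212³)) = -61125*(3195 + 4/(-4 + 1444 + 9528128)) = -61125*(3195 + 4/9529568) = -61125*(3195 + 4*(1/9529568)) = -61125*(3195 + 1/2382392) = -61125*7611742441/2382392 = -465267756706125/2382392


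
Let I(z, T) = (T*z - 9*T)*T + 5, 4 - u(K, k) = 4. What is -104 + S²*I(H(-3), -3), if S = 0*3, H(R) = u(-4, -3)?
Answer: -104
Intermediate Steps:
u(K, k) = 0 (u(K, k) = 4 - 1*4 = 4 - 4 = 0)
H(R) = 0
S = 0
I(z, T) = 5 + T*(-9*T + T*z) (I(z, T) = (-9*T + T*z)*T + 5 = T*(-9*T + T*z) + 5 = 5 + T*(-9*T + T*z))
-104 + S²*I(H(-3), -3) = -104 + 0²*(5 - 9*(-3)² + 0*(-3)²) = -104 + 0*(5 - 9*9 + 0*9) = -104 + 0*(5 - 81 + 0) = -104 + 0*(-76) = -104 + 0 = -104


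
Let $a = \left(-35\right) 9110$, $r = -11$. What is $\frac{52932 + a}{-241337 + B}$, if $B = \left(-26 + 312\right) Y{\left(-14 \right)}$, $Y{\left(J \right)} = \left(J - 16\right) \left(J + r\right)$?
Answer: $\frac{265918}{26837} \approx 9.9086$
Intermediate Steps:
$a = -318850$
$Y{\left(J \right)} = \left(-16 + J\right) \left(-11 + J\right)$ ($Y{\left(J \right)} = \left(J - 16\right) \left(J - 11\right) = \left(-16 + J\right) \left(-11 + J\right)$)
$B = 214500$ ($B = \left(-26 + 312\right) \left(176 + \left(-14\right)^{2} - -378\right) = 286 \left(176 + 196 + 378\right) = 286 \cdot 750 = 214500$)
$\frac{52932 + a}{-241337 + B} = \frac{52932 - 318850}{-241337 + 214500} = - \frac{265918}{-26837} = \left(-265918\right) \left(- \frac{1}{26837}\right) = \frac{265918}{26837}$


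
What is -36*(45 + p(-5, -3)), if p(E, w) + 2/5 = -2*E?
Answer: -9828/5 ≈ -1965.6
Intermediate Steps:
p(E, w) = -⅖ - 2*E
-36*(45 + p(-5, -3)) = -36*(45 + (-⅖ - 2*(-5))) = -36*(45 + (-⅖ + 10)) = -36*(45 + 48/5) = -36*273/5 = -9828/5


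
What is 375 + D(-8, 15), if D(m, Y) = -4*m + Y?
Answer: 422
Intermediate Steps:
D(m, Y) = Y - 4*m
375 + D(-8, 15) = 375 + (15 - 4*(-8)) = 375 + (15 + 32) = 375 + 47 = 422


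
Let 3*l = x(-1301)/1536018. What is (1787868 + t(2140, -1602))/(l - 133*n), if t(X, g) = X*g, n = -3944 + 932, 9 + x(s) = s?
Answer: -3779553539124/922983999437 ≈ -4.0949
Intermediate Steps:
x(s) = -9 + s
n = -3012
l = -655/2304027 (l = ((-9 - 1301)/1536018)/3 = (-1310*1/1536018)/3 = (1/3)*(-655/768009) = -655/2304027 ≈ -0.00028428)
(1787868 + t(2140, -1602))/(l - 133*n) = (1787868 + 2140*(-1602))/(-655/2304027 - 133*(-3012)) = (1787868 - 3428280)/(-655/2304027 + 400596) = -1640412/922983999437/2304027 = -1640412*2304027/922983999437 = -3779553539124/922983999437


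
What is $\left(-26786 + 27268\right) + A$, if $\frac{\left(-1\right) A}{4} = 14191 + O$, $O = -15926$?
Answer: $7422$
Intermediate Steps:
$A = 6940$ ($A = - 4 \left(14191 - 15926\right) = \left(-4\right) \left(-1735\right) = 6940$)
$\left(-26786 + 27268\right) + A = \left(-26786 + 27268\right) + 6940 = 482 + 6940 = 7422$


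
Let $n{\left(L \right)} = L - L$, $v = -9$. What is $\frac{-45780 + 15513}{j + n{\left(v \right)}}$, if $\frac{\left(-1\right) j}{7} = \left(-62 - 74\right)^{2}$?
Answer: $\frac{30267}{129472} \approx 0.23377$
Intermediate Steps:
$n{\left(L \right)} = 0$
$j = -129472$ ($j = - 7 \left(-62 - 74\right)^{2} = - 7 \left(-136\right)^{2} = \left(-7\right) 18496 = -129472$)
$\frac{-45780 + 15513}{j + n{\left(v \right)}} = \frac{-45780 + 15513}{-129472 + 0} = - \frac{30267}{-129472} = \left(-30267\right) \left(- \frac{1}{129472}\right) = \frac{30267}{129472}$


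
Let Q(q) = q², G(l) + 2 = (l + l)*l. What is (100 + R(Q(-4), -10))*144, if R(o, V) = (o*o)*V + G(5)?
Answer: -347328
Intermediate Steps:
G(l) = -2 + 2*l² (G(l) = -2 + (l + l)*l = -2 + (2*l)*l = -2 + 2*l²)
R(o, V) = 48 + V*o² (R(o, V) = (o*o)*V + (-2 + 2*5²) = o²*V + (-2 + 2*25) = V*o² + (-2 + 50) = V*o² + 48 = 48 + V*o²)
(100 + R(Q(-4), -10))*144 = (100 + (48 - 10*((-4)²)²))*144 = (100 + (48 - 10*16²))*144 = (100 + (48 - 10*256))*144 = (100 + (48 - 2560))*144 = (100 - 2512)*144 = -2412*144 = -347328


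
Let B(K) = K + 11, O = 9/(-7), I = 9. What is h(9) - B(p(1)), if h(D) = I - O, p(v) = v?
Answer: -12/7 ≈ -1.7143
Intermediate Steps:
O = -9/7 (O = 9*(-⅐) = -9/7 ≈ -1.2857)
h(D) = 72/7 (h(D) = 9 - 1*(-9/7) = 9 + 9/7 = 72/7)
B(K) = 11 + K
h(9) - B(p(1)) = 72/7 - (11 + 1) = 72/7 - 1*12 = 72/7 - 12 = -12/7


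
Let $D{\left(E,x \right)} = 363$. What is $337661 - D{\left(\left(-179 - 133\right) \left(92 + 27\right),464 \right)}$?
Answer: $337298$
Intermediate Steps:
$337661 - D{\left(\left(-179 - 133\right) \left(92 + 27\right),464 \right)} = 337661 - 363 = 337298$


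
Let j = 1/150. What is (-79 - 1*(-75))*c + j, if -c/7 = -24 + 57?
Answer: 138601/150 ≈ 924.01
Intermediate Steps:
j = 1/150 ≈ 0.0066667
c = -231 (c = -7*(-24 + 57) = -7*33 = -231)
(-79 - 1*(-75))*c + j = (-79 - 1*(-75))*(-231) + 1/150 = (-79 + 75)*(-231) + 1/150 = -4*(-231) + 1/150 = 924 + 1/150 = 138601/150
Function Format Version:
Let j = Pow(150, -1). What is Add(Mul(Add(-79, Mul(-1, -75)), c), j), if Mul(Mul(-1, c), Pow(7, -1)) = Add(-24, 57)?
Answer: Rational(138601, 150) ≈ 924.01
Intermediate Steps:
j = Rational(1, 150) ≈ 0.0066667
c = -231 (c = Mul(-7, Add(-24, 57)) = Mul(-7, 33) = -231)
Add(Mul(Add(-79, Mul(-1, -75)), c), j) = Add(Mul(Add(-79, Mul(-1, -75)), -231), Rational(1, 150)) = Add(Mul(Add(-79, 75), -231), Rational(1, 150)) = Add(Mul(-4, -231), Rational(1, 150)) = Add(924, Rational(1, 150)) = Rational(138601, 150)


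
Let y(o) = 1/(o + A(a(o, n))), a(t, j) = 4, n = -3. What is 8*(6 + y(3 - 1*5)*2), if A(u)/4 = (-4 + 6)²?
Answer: 344/7 ≈ 49.143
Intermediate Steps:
A(u) = 16 (A(u) = 4*(-4 + 6)² = 4*2² = 4*4 = 16)
y(o) = 1/(16 + o) (y(o) = 1/(o + 16) = 1/(16 + o))
8*(6 + y(3 - 1*5)*2) = 8*(6 + 2/(16 + (3 - 1*5))) = 8*(6 + 2/(16 + (3 - 5))) = 8*(6 + 2/(16 - 2)) = 8*(6 + 2/14) = 8*(6 + (1/14)*2) = 8*(6 + ⅐) = 8*(43/7) = 344/7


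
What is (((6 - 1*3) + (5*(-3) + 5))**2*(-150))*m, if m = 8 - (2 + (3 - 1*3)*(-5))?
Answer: -44100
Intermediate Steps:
m = 6 (m = 8 - (2 + (3 - 3)*(-5)) = 8 - (2 + 0*(-5)) = 8 - (2 + 0) = 8 - 1*2 = 8 - 2 = 6)
(((6 - 1*3) + (5*(-3) + 5))**2*(-150))*m = (((6 - 1*3) + (5*(-3) + 5))**2*(-150))*6 = (((6 - 3) + (-15 + 5))**2*(-150))*6 = ((3 - 10)**2*(-150))*6 = ((-7)**2*(-150))*6 = (49*(-150))*6 = -7350*6 = -44100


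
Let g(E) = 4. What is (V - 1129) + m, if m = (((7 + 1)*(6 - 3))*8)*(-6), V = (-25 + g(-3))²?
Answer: -1840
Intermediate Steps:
V = 441 (V = (-25 + 4)² = (-21)² = 441)
m = -1152 (m = ((8*3)*8)*(-6) = (24*8)*(-6) = 192*(-6) = -1152)
(V - 1129) + m = (441 - 1129) - 1152 = -688 - 1152 = -1840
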